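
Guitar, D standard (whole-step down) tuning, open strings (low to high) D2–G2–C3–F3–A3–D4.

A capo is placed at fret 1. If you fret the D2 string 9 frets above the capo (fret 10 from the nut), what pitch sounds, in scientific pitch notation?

The capo raises the open D2 by 1 semitone to D#2; fretting 9 more gives D2 + 1 + 9 = D2 + 10 semitones = C3.

C3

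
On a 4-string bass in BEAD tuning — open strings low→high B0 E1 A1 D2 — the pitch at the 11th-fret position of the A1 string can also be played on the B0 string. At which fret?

21

A1 at fret 11 is A1 + 11 semitones = G♯2.
The open B0 string is 10 semitones below the open A1, so the same pitch on the B0 string lies at fret 11 + 10 = 21.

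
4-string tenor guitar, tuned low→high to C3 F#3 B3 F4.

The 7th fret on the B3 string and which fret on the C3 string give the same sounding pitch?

Fret 7 on B3 is MIDI 59 + 7 = 66 (F#4). On the C3 string (open MIDI 48), that pitch is 66 − 48 = fret 18.

18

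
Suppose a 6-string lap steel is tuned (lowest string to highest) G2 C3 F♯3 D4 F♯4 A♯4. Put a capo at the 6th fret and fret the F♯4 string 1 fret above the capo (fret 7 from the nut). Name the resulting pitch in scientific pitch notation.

The capo raises the open F♯4 by 6 semitones to C5; fretting 1 more gives F♯4 + 6 + 1 = F♯4 + 7 semitones = C♯5.
(Also written D♭.)

C♯5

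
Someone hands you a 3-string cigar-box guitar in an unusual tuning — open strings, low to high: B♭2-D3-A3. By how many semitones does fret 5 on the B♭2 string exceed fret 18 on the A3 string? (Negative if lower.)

-24 semitones

B♭2 at fret 5 → E♭3 (MIDI 51); A3 at fret 18 → E♭5 (MIDI 75).
51 − 75 = -24, so the two pitches are 24 semitones apart.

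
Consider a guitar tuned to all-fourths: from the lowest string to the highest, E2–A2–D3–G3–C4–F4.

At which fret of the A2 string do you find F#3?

9

F#3 is 9 semitones above the open A2 (A–A#–B–C–C#–D–D#–E–F–F#), so it sits at fret 9.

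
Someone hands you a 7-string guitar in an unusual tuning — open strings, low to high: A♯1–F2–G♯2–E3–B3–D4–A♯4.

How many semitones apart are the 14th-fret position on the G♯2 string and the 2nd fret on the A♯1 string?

22 semitones

G♯2 at fret 14 → A♯3 (MIDI 58); A♯1 at fret 2 → C2 (MIDI 36).
58 − 36 = 22, so the two pitches are 22 semitones apart, with A♯3 the higher.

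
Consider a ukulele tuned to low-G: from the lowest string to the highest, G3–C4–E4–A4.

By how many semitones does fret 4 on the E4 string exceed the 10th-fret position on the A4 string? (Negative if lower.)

-11 semitones

E4 at fret 4 → G♯4 (MIDI 68); A4 at fret 10 → G5 (MIDI 79).
68 − 79 = -11, so the two pitches are 11 semitones apart.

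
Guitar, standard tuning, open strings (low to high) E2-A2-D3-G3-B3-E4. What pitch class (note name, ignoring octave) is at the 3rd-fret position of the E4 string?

G

Each fret is one semitone, so E4 + 3 = G.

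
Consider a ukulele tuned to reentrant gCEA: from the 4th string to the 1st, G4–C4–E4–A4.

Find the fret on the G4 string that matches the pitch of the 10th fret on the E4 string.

7

Fret 10 on E4 is MIDI 64 + 10 = 74 (D5). On the G4 string (open MIDI 67), that pitch is 74 − 67 = fret 7.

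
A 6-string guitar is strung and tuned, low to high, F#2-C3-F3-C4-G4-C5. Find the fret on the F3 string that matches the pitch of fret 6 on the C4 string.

13

C4 at fret 6 is C4 + 6 semitones = F#4.
The open F3 string is 7 semitones below the open C4, so the same pitch on the F3 string lies at fret 6 + 7 = 13.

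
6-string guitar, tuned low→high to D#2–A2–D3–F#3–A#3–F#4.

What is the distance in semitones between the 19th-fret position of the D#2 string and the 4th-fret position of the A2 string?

D#2 at fret 19 → A#3 (MIDI 58); A2 at fret 4 → C#3 (MIDI 49).
58 − 49 = 9, so the two pitches are 9 semitones apart, with A#3 the higher.

9 semitones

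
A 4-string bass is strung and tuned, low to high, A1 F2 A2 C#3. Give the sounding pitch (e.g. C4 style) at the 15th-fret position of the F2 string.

G#3

F2 is MIDI 41. Adding 15 gives 56, which is G#3.
(Equivalently spelled Ab3.)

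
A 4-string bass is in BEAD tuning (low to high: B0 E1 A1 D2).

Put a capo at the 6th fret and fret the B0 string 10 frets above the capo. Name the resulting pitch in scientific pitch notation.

D#2

The capo raises the open B0 by 6 semitones to F1; fretting 10 more gives B0 + 6 + 10 = B0 + 16 semitones = D#2.
(Also written Eb.)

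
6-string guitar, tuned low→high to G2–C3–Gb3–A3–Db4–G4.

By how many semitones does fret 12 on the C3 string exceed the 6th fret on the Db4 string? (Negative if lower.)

-7 semitones

C3 at fret 12 → C4 (MIDI 60); Db4 at fret 6 → G4 (MIDI 67).
60 − 67 = -7, so the two pitches are 7 semitones apart.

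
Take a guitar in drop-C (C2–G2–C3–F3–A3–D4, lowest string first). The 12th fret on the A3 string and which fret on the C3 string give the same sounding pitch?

21

Fret 12 on A3 is MIDI 57 + 12 = 69 (A4). On the C3 string (open MIDI 48), that pitch is 69 − 48 = fret 21.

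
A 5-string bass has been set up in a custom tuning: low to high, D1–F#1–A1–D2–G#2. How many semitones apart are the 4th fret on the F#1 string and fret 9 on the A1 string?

8 semitones

F#1 at fret 4 → A#1 (MIDI 34); A1 at fret 9 → F#2 (MIDI 42).
34 − 42 = -8, so the two pitches are 8 semitones apart, with F#2 the higher.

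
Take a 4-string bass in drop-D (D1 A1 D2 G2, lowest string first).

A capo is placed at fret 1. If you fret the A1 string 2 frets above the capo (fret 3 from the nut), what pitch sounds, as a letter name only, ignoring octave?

C

The capo raises the open A1 by 1 semitone to A#1; fretting 2 more gives A1 + 1 + 2 = A1 + 3 semitones, landing on C.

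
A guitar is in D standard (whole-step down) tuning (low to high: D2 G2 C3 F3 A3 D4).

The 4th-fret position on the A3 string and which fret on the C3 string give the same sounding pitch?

Fret 4 on A3 is MIDI 57 + 4 = 61 (C#4). On the C3 string (open MIDI 48), that pitch is 61 − 48 = fret 13.

13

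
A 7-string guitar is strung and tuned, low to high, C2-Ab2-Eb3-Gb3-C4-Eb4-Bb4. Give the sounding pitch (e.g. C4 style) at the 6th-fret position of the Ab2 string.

Each fret is one semitone, so Ab2 + 6 = D3.

D3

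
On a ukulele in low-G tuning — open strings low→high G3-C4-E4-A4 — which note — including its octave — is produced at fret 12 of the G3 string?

The open G3 string plus 12 semitones: G–G#–A–A#–…–F–F#–G.
The walk passes from B into C once, so the octave number goes from 3 to 4.

G4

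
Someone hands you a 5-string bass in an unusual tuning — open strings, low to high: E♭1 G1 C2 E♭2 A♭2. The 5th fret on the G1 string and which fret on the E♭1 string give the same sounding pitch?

G1 at fret 5 is G1 + 5 semitones = C2.
The open E♭1 string is 4 semitones below the open G1, so the same pitch on the E♭1 string lies at fret 5 + 4 = 9.

9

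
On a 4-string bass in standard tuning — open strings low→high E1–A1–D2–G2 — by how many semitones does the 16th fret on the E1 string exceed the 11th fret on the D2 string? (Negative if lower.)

E1 at fret 16 → G#2 (MIDI 44); D2 at fret 11 → C#3 (MIDI 49).
44 − 49 = -5, so the two pitches are 5 semitones apart.

-5 semitones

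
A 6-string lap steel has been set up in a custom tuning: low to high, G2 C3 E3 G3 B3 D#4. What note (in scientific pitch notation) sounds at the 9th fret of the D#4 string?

C5

The open D#4 string plus 9 semitones: D#–E–F–F#–G–G#–A–A#–B–C.
The walk passes from B into C once, so the octave number goes from 4 to 5.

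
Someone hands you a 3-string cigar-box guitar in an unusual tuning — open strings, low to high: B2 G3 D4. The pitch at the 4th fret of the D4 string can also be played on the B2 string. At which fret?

19

D4 at fret 4 is D4 + 4 semitones = F#4.
The open B2 string is 15 semitones below the open D4, so the same pitch on the B2 string lies at fret 4 + 15 = 19.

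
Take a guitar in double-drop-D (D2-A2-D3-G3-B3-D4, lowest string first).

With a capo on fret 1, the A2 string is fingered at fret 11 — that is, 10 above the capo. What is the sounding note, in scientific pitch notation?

G♯3

The capo raises the open A2 by 1 semitone to A♯2; fretting 10 more gives A2 + 1 + 10 = A2 + 11 semitones = G♯3.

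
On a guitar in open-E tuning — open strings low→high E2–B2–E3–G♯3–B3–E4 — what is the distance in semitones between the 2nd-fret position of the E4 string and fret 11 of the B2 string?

8 semitones

E4 at fret 2 → F♯4 (MIDI 66); B2 at fret 11 → A♯3 (MIDI 58).
66 − 58 = 8, so the two pitches are 8 semitones apart, with F♯4 the higher.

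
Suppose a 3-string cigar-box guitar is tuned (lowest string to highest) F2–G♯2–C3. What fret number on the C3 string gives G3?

G3 is 7 semitones above the open C3 (C–C#–D–D#–E–F–F#–G), so it sits at fret 7.

7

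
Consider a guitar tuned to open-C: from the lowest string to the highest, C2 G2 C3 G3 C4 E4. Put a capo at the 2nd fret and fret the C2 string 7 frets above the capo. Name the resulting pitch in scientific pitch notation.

A2

The capo raises the open C2 by 2 semitones to D2; fretting 7 more gives C2 + 2 + 7 = C2 + 9 semitones = A2.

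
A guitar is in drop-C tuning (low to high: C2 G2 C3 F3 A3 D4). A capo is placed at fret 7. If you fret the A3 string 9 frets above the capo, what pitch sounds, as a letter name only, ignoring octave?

The capo raises the open A3 by 7 semitones to E4; fretting 9 more gives A3 + 7 + 9 = A3 + 16 semitones, landing on C♯.

C♯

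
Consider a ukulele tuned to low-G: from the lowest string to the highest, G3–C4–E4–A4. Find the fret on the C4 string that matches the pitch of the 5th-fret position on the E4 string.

9

Fret 5 on E4 is MIDI 64 + 5 = 69 (A4). On the C4 string (open MIDI 60), that pitch is 69 − 60 = fret 9.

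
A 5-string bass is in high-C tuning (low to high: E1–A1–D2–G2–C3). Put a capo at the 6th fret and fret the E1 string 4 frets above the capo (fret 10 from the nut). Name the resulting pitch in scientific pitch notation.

The capo raises the open E1 by 6 semitones to A#1; fretting 4 more gives E1 + 6 + 4 = E1 + 10 semitones = D2.

D2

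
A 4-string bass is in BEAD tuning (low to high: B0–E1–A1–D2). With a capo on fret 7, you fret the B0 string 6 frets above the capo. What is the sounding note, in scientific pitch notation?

C2

The capo raises the open B0 by 7 semitones to F♯1; fretting 6 more gives B0 + 7 + 6 = B0 + 13 semitones = C2.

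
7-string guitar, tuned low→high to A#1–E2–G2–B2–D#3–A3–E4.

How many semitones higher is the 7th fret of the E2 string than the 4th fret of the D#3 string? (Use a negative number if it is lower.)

E2 at fret 7 → B2 (MIDI 47); D#3 at fret 4 → G3 (MIDI 55).
47 − 55 = -8, so the two pitches are 8 semitones apart.

-8 semitones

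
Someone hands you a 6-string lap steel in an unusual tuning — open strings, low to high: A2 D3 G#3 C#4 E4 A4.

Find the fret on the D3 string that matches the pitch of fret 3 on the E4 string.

E4 at fret 3 is E4 + 3 semitones = G4.
The open D3 string is 14 semitones below the open E4, so the same pitch on the D3 string lies at fret 3 + 14 = 17.

17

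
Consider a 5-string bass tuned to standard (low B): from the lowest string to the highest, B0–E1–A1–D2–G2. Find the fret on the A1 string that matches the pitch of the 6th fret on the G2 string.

Fret 6 on G2 is MIDI 43 + 6 = 49 (C#3). On the A1 string (open MIDI 33), that pitch is 49 − 33 = fret 16.

16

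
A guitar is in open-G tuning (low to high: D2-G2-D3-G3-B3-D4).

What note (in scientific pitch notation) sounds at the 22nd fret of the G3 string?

Each fret is one semitone, so G3 + 22 = F5.

F5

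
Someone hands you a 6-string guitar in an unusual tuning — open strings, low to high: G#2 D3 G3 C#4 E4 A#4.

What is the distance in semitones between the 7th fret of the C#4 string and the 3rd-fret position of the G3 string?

C#4 at fret 7 → G#4 (MIDI 68); G3 at fret 3 → A#3 (MIDI 58).
68 − 58 = 10, so the two pitches are 10 semitones apart, with G#4 the higher.

10 semitones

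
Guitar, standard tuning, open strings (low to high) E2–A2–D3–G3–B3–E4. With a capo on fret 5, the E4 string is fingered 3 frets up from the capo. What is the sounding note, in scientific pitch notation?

C5

The capo raises the open E4 by 5 semitones to A4; fretting 3 more gives E4 + 5 + 3 = E4 + 8 semitones = C5.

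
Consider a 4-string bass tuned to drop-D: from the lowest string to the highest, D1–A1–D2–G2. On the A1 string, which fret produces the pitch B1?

B1 is 2 semitones above the open A1 (A–A#–B), so it sits at fret 2.

2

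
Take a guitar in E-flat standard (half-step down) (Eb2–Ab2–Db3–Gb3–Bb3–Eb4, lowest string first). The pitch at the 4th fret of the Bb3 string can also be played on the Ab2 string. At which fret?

Bb3 at fret 4 is Bb3 + 4 semitones = D4.
The open Ab2 string is 14 semitones below the open Bb3, so the same pitch on the Ab2 string lies at fret 4 + 14 = 18.

18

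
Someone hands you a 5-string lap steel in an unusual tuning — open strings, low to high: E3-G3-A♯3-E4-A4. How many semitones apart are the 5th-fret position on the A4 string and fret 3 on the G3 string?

16 semitones

A4 at fret 5 → D5 (MIDI 74); G3 at fret 3 → A♯3 (MIDI 58).
74 − 58 = 16, so the two pitches are 16 semitones apart, with D5 the higher.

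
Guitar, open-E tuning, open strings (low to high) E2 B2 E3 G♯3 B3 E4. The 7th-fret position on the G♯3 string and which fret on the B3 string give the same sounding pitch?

Fret 7 on G♯3 is MIDI 56 + 7 = 63 (D♯4). On the B3 string (open MIDI 59), that pitch is 63 − 59 = fret 4.

4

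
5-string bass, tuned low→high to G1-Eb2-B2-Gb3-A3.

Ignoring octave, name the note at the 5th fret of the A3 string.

D

Each fret is one semitone, so A3 + 5 = D.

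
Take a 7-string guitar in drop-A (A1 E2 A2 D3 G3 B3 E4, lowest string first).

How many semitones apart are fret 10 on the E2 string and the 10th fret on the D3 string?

10 semitones

E2 at fret 10 → D3 (MIDI 50); D3 at fret 10 → C4 (MIDI 60).
50 − 60 = -10, so the two pitches are 10 semitones apart, with C4 the higher.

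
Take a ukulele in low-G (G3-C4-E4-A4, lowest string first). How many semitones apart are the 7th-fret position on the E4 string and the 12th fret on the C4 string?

1 semitone

E4 at fret 7 → B4 (MIDI 71); C4 at fret 12 → C5 (MIDI 72).
71 − 72 = -1, so the two pitches are 1 semitone apart, with C5 the higher.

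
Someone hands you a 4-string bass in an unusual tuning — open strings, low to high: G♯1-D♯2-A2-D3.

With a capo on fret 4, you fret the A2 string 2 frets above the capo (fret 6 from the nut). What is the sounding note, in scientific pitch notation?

The capo raises the open A2 by 4 semitones to C♯3; fretting 2 more gives A2 + 4 + 2 = A2 + 6 semitones = D♯3.
(Also written E♭.)

D♯3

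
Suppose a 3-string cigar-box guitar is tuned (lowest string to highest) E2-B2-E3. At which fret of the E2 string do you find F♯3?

F♯3 is 14 semitones above the open E2 (E–F–F#–G–…–E–F–F#), so it sits at fret 14.

14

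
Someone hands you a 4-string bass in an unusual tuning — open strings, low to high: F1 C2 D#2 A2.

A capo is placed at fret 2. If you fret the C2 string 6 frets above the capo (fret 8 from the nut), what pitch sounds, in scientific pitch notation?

The capo raises the open C2 by 2 semitones to D2; fretting 6 more gives C2 + 2 + 6 = C2 + 8 semitones = G#2.

G#2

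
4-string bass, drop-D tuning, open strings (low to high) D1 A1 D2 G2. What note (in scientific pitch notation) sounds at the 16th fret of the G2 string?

B3

The open G2 string plus 16 semitones: G–G#–A–A#–…–A–A#–B.
The walk passes from B into C once, so the octave number goes from 2 to 3.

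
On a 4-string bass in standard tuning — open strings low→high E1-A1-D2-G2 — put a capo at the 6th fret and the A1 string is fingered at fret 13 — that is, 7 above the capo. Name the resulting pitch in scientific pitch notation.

A#2

The capo raises the open A1 by 6 semitones to D#2; fretting 7 more gives A1 + 6 + 7 = A1 + 13 semitones = A#2.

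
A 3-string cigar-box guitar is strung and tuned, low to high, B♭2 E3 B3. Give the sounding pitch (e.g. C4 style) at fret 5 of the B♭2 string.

Each fret is one semitone, so B♭2 + 5 = E♭3.
(Equivalently spelled D♯3.)

E♭3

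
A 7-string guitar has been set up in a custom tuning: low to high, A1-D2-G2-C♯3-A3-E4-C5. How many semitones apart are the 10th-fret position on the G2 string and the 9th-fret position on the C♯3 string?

5 semitones

G2 at fret 10 → F3 (MIDI 53); C♯3 at fret 9 → A♯3 (MIDI 58).
53 − 58 = -5, so the two pitches are 5 semitones apart, with A♯3 the higher.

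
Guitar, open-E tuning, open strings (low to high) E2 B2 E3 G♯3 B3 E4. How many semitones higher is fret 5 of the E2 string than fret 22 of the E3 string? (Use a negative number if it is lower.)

-29 semitones

E2 at fret 5 → A2 (MIDI 45); E3 at fret 22 → D5 (MIDI 74).
45 − 74 = -29, so the two pitches are 29 semitones apart.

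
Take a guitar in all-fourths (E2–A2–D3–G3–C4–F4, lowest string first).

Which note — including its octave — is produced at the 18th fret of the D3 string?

Each fret is one semitone, so D3 + 18 = G♯4.
(Equivalently spelled A♭4.)

G♯4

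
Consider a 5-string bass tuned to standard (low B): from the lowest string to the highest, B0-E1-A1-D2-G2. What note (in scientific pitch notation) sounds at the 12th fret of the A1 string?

A1 is MIDI 33. Adding 12 gives 45, which is A2.

A2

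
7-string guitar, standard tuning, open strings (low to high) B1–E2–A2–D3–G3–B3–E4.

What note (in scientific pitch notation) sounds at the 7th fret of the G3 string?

G3 is MIDI 55. Adding 7 gives 62, which is D4.

D4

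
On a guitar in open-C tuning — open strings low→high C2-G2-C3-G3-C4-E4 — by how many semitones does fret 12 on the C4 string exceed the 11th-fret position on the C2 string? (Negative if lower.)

25 semitones

C4 at fret 12 → C5 (MIDI 72); C2 at fret 11 → B2 (MIDI 47).
72 − 47 = 25, so the two pitches are 25 semitones apart.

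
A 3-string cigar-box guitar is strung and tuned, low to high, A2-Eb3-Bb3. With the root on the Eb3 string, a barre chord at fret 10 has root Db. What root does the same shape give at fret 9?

C

Moving from fret 10 to fret 9 shifts the root by -1 semitone.
Db down 1 semitone is C.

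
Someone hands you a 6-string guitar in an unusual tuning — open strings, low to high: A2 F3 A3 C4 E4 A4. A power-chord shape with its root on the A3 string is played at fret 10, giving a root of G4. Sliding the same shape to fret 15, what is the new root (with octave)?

Moving from fret 10 to fret 15 shifts the root by 5 semitones.
G4 up 5 semitones is C5.

C5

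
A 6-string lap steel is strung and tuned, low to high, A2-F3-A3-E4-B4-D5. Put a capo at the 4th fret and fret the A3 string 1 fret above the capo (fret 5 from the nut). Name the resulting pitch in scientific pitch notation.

The capo raises the open A3 by 4 semitones to D♭4; fretting 1 more gives A3 + 4 + 1 = A3 + 5 semitones = D4.

D4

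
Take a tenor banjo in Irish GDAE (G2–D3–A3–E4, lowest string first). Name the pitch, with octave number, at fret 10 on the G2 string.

F3

Each fret is one semitone, so G2 + 10 = F3.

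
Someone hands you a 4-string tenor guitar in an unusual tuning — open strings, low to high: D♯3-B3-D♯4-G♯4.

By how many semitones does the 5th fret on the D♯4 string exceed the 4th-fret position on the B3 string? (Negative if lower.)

D♯4 at fret 5 → G♯4 (MIDI 68); B3 at fret 4 → D♯4 (MIDI 63).
68 − 63 = 5, so the two pitches are 5 semitones apart.

5 semitones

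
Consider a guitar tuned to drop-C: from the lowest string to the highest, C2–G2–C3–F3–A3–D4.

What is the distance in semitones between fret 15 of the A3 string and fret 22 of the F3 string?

3 semitones

A3 at fret 15 → C5 (MIDI 72); F3 at fret 22 → D#5 (MIDI 75).
72 − 75 = -3, so the two pitches are 3 semitones apart, with D#5 the higher.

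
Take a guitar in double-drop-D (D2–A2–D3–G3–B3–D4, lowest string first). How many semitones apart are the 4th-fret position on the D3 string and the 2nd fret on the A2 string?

7 semitones

D3 at fret 4 → F#3 (MIDI 54); A2 at fret 2 → B2 (MIDI 47).
54 − 47 = 7, so the two pitches are 7 semitones apart, with F#3 the higher.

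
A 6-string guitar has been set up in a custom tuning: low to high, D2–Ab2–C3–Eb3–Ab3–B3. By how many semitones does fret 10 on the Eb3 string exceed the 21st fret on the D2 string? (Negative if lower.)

2 semitones

Eb3 at fret 10 → Db4 (MIDI 61); D2 at fret 21 → B3 (MIDI 59).
61 − 59 = 2, so the two pitches are 2 semitones apart.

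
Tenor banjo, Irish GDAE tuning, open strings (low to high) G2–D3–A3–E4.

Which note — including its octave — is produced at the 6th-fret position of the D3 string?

G♯3

The open D3 string plus 6 semitones: D–D#–E–F–F#–G–G#.
No B→C boundary is crossed, so the octave stays at 3.
(Equivalently spelled A♭3.)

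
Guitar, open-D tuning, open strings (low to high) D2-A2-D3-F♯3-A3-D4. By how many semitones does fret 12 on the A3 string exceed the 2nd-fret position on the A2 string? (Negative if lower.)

A3 at fret 12 → A4 (MIDI 69); A2 at fret 2 → B2 (MIDI 47).
69 − 47 = 22, so the two pitches are 22 semitones apart.

22 semitones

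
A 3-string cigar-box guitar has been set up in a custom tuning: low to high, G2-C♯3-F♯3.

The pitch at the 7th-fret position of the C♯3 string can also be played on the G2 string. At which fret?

13

C♯3 at fret 7 is C♯3 + 7 semitones = G♯3.
The open G2 string is 6 semitones below the open C♯3, so the same pitch on the G2 string lies at fret 7 + 6 = 13.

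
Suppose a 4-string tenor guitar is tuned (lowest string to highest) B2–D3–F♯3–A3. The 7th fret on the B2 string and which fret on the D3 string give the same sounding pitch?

B2 at fret 7 is B2 + 7 semitones = F♯3.
The open D3 string is 3 semitones above the open B2, so the same pitch on the D3 string lies at fret 7 − 3 = 4.

4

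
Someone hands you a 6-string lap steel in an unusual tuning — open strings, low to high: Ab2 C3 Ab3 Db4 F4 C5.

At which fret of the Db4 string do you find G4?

G4 is 6 semitones above the open Db4 (Db–D–Eb–E–F–Gb–G), so it sits at fret 6.

6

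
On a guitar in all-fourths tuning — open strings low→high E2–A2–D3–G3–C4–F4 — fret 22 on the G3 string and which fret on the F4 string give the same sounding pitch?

Fret 22 on G3 is MIDI 55 + 22 = 77 (F5). On the F4 string (open MIDI 65), that pitch is 77 − 65 = fret 12.

12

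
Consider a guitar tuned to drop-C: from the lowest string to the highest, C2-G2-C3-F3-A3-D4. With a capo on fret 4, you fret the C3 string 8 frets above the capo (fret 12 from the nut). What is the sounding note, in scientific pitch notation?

C4

The capo raises the open C3 by 4 semitones to E3; fretting 8 more gives C3 + 4 + 8 = C3 + 12 semitones = C4.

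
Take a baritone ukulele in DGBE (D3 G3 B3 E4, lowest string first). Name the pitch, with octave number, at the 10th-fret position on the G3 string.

F4

The open G3 string plus 10 semitones: G–G#–A–A#–…–D#–E–F.
The walk passes from B into C once, so the octave number goes from 3 to 4.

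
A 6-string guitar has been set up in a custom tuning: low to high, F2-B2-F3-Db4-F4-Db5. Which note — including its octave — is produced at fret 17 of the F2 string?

Bb3

Each fret is one semitone, so F2 + 17 = Bb3.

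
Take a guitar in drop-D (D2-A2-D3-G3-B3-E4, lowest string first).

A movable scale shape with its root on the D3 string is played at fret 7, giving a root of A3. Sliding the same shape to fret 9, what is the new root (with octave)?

B3

Moving from fret 7 to fret 9 shifts the root by 2 semitones.
A3 up 2 semitones is B3.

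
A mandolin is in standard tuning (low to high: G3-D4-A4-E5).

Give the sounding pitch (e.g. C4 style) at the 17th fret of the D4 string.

G5

The open D4 string plus 17 semitones: D–D#–E–F–…–F–F#–G.
The walk passes from B into C once, so the octave number goes from 4 to 5.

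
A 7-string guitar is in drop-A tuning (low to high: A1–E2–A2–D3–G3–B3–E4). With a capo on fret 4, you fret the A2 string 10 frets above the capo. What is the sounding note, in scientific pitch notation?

B3

The capo raises the open A2 by 4 semitones to C♯3; fretting 10 more gives A2 + 4 + 10 = A2 + 14 semitones = B3.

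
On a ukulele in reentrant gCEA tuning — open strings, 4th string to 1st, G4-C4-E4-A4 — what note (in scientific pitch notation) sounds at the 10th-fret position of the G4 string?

F5

G4 is MIDI 67. Adding 10 gives 77, which is F5.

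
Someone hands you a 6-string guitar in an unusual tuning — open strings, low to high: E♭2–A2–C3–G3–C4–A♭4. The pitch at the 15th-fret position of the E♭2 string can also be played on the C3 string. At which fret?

6

E♭2 at fret 15 is E♭2 + 15 semitones = G♭3.
The open C3 string is 9 semitones above the open E♭2, so the same pitch on the C3 string lies at fret 15 − 9 = 6.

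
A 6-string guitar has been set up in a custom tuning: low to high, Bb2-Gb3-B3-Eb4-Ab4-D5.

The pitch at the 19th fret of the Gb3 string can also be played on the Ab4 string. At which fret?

5

Fret 19 on Gb3 is MIDI 54 + 19 = 73 (Db5). On the Ab4 string (open MIDI 68), that pitch is 73 − 68 = fret 5.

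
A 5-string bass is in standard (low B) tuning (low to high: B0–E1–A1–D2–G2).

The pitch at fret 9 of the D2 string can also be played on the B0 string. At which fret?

Fret 9 on D2 is MIDI 38 + 9 = 47 (B2). On the B0 string (open MIDI 23), that pitch is 47 − 23 = fret 24.

24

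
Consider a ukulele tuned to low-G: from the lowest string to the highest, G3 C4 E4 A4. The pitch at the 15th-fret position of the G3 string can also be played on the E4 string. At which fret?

6

G3 at fret 15 is G3 + 15 semitones = A♯4.
The open E4 string is 9 semitones above the open G3, so the same pitch on the E4 string lies at fret 15 − 9 = 6.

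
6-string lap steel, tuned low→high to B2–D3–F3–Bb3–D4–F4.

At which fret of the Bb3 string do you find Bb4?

12

Bb4 is 12 semitones above the open Bb3 (Bb–B–C–Db–…–Ab–A–Bb), so it sits at fret 12.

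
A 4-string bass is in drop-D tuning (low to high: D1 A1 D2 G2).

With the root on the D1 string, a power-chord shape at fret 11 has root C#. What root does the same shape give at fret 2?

Moving from fret 11 to fret 2 shifts the root by -9 semitones.
C# down 9 semitones is E.

E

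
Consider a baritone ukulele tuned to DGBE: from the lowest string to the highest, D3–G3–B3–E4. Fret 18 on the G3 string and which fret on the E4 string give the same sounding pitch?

9

Fret 18 on G3 is MIDI 55 + 18 = 73 (C#5). On the E4 string (open MIDI 64), that pitch is 73 − 64 = fret 9.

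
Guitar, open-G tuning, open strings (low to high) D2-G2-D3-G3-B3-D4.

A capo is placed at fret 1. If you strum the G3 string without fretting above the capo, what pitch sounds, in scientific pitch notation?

The capo raises the open G3 by 1 semitone to G♯3; fretting 0 more gives G3 + 1 + 0 = G3 + 1 semitone = G♯3.

G♯3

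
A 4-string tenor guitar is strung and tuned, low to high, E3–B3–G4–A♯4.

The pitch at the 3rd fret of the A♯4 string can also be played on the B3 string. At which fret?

14

A♯4 at fret 3 is A♯4 + 3 semitones = C♯5.
The open B3 string is 11 semitones below the open A♯4, so the same pitch on the B3 string lies at fret 3 + 11 = 14.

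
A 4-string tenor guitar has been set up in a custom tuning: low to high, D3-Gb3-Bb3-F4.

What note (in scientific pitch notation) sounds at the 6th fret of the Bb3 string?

E4

Bb3 is MIDI 58. Adding 6 gives 64, which is E4.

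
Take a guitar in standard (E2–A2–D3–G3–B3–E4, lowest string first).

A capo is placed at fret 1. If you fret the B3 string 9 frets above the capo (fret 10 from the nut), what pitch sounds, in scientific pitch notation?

A4

The capo raises the open B3 by 1 semitone to C4; fretting 9 more gives B3 + 1 + 9 = B3 + 10 semitones = A4.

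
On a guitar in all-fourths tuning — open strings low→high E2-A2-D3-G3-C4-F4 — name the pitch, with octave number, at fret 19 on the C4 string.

Each fret is one semitone, so C4 + 19 = G5.

G5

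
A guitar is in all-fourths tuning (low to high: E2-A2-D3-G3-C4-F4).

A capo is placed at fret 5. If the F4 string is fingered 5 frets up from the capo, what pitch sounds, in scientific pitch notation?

D#5

The capo raises the open F4 by 5 semitones to A#4; fretting 5 more gives F4 + 5 + 5 = F4 + 10 semitones = D#5.
(Also written Eb.)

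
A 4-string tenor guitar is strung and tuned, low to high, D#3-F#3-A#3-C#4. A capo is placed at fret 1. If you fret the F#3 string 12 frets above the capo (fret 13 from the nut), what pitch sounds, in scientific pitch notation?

The capo raises the open F#3 by 1 semitone to G3; fretting 12 more gives F#3 + 1 + 12 = F#3 + 13 semitones = G4.

G4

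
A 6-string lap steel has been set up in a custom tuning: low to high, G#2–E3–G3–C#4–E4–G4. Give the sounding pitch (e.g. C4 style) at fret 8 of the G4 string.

Each fret is one semitone, so G4 + 8 = D#5.

D#5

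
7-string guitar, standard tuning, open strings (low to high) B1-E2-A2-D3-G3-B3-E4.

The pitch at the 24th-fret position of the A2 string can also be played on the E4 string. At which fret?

5

Fret 24 on A2 is MIDI 45 + 24 = 69 (A4). On the E4 string (open MIDI 64), that pitch is 69 − 64 = fret 5.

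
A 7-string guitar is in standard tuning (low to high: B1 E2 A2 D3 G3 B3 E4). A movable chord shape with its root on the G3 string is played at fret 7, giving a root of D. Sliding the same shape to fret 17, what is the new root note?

C

Moving from fret 7 to fret 17 shifts the root by 10 semitones.
D up 10 semitones is C.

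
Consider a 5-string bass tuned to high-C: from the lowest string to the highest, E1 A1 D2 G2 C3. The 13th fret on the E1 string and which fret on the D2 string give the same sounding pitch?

3

E1 at fret 13 is E1 + 13 semitones = F2.
The open D2 string is 10 semitones above the open E1, so the same pitch on the D2 string lies at fret 13 − 10 = 3.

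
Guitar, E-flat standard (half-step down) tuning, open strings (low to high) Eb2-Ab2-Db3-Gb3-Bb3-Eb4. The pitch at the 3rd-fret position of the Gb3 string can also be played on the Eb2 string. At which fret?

18

Gb3 at fret 3 is Gb3 + 3 semitones = A3.
The open Eb2 string is 15 semitones below the open Gb3, so the same pitch on the Eb2 string lies at fret 3 + 15 = 18.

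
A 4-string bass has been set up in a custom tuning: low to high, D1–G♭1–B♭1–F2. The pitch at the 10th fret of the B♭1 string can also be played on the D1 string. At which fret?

Fret 10 on B♭1 is MIDI 34 + 10 = 44 (A♭2). On the D1 string (open MIDI 26), that pitch is 44 − 26 = fret 18.

18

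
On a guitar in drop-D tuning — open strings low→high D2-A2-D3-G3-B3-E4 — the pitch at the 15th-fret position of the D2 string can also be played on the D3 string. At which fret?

3

Fret 15 on D2 is MIDI 38 + 15 = 53 (F3). On the D3 string (open MIDI 50), that pitch is 53 − 50 = fret 3.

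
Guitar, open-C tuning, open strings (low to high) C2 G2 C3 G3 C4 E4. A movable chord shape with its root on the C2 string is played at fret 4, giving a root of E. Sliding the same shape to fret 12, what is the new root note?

C

Moving from fret 4 to fret 12 shifts the root by 8 semitones.
E up 8 semitones is C.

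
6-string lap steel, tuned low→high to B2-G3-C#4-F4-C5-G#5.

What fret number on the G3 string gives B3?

4

B3 is 4 semitones above the open G3 (G–G#–A–A#–B), so it sits at fret 4.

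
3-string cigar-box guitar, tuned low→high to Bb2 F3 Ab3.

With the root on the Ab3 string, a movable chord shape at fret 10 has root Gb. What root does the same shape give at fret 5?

Moving from fret 10 to fret 5 shifts the root by -5 semitones.
Gb down 5 semitones is Db.

Db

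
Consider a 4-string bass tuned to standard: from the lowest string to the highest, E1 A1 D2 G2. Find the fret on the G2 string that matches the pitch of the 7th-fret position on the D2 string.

2

D2 at fret 7 is D2 + 7 semitones = A2.
The open G2 string is 5 semitones above the open D2, so the same pitch on the G2 string lies at fret 7 − 5 = 2.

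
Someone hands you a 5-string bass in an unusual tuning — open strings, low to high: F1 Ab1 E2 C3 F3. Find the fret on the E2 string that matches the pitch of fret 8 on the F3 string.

21

F3 at fret 8 is F3 + 8 semitones = Db4.
The open E2 string is 13 semitones below the open F3, so the same pitch on the E2 string lies at fret 8 + 13 = 21.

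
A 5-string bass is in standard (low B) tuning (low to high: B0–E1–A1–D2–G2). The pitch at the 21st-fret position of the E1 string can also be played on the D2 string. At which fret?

E1 at fret 21 is E1 + 21 semitones = C#3.
The open D2 string is 10 semitones above the open E1, so the same pitch on the D2 string lies at fret 21 − 10 = 11.

11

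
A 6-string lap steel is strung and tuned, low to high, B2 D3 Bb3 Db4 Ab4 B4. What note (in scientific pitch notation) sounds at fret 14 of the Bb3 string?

C5

Bb3 is MIDI 58. Adding 14 gives 72, which is C5.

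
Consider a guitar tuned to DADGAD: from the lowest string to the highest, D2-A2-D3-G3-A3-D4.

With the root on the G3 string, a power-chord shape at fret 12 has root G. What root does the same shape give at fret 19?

D

Moving from fret 12 to fret 19 shifts the root by 7 semitones.
G up 7 semitones is D.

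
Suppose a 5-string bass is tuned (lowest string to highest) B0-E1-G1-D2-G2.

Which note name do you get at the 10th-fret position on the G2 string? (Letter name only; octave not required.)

The open G2 string plus 10 semitones: G–G#–A–A#–…–D#–E–F.

F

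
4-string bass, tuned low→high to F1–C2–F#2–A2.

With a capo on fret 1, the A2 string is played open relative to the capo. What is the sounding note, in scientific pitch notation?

A#2

The capo raises the open A2 by 1 semitone to A#2; fretting 0 more gives A2 + 1 + 0 = A2 + 1 semitone = A#2.
(Also written Bb.)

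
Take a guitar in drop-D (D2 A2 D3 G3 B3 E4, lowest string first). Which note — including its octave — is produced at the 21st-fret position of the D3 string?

B4

The open D3 string plus 21 semitones: D–D#–E–F–…–A–A#–B.
The walk passes from B into C once, so the octave number goes from 3 to 4.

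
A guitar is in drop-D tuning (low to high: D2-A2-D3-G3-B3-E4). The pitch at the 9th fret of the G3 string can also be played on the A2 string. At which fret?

19

G3 at fret 9 is G3 + 9 semitones = E4.
The open A2 string is 10 semitones below the open G3, so the same pitch on the A2 string lies at fret 9 + 10 = 19.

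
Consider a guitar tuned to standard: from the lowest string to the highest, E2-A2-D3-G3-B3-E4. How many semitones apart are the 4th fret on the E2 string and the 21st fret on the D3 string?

27 semitones

E2 at fret 4 → G#2 (MIDI 44); D3 at fret 21 → B4 (MIDI 71).
44 − 71 = -27, so the two pitches are 27 semitones apart, with B4 the higher.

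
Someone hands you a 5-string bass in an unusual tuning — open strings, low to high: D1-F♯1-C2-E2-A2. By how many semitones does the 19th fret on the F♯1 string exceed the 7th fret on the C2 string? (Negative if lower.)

F♯1 at fret 19 → C♯3 (MIDI 49); C2 at fret 7 → G2 (MIDI 43).
49 − 43 = 6, so the two pitches are 6 semitones apart.

6 semitones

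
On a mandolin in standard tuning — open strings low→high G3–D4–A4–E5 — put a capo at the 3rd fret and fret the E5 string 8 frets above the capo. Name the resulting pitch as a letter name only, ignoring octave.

The capo raises the open E5 by 3 semitones to G5; fretting 8 more gives E5 + 3 + 8 = E5 + 11 semitones, landing on D#.

D#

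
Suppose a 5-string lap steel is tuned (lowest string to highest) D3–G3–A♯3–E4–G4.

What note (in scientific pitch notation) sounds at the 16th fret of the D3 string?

F♯4

D3 is MIDI 50. Adding 16 gives 66, which is F♯4.
(Equivalently spelled G♭4.)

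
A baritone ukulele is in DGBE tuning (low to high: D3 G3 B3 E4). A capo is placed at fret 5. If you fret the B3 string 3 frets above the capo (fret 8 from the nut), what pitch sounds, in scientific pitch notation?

G4

The capo raises the open B3 by 5 semitones to E4; fretting 3 more gives B3 + 5 + 3 = B3 + 8 semitones = G4.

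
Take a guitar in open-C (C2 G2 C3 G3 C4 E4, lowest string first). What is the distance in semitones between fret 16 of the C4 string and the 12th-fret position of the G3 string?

C4 at fret 16 → E5 (MIDI 76); G3 at fret 12 → G4 (MIDI 67).
76 − 67 = 9, so the two pitches are 9 semitones apart, with E5 the higher.

9 semitones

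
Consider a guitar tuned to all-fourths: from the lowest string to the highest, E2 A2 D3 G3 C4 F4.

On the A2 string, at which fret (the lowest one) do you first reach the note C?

From A2, count semitones up the chromatic scale until reaching C: A–A#–B–C — 3 steps.

3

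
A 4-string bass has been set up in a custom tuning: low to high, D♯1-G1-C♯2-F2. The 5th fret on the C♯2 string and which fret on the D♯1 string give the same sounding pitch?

15

C♯2 at fret 5 is C♯2 + 5 semitones = F♯2.
The open D♯1 string is 10 semitones below the open C♯2, so the same pitch on the D♯1 string lies at fret 5 + 10 = 15.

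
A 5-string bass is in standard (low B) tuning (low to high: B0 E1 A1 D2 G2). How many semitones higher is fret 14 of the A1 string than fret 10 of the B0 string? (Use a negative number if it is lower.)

A1 at fret 14 → B2 (MIDI 47); B0 at fret 10 → A1 (MIDI 33).
47 − 33 = 14, so the two pitches are 14 semitones apart.

14 semitones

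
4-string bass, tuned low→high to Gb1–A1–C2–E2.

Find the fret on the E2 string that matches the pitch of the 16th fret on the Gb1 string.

6

Fret 16 on Gb1 is MIDI 30 + 16 = 46 (Bb2). On the E2 string (open MIDI 40), that pitch is 46 − 40 = fret 6.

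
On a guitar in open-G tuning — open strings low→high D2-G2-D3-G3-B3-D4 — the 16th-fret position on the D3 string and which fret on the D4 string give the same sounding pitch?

4

Fret 16 on D3 is MIDI 50 + 16 = 66 (F♯4). On the D4 string (open MIDI 62), that pitch is 66 − 62 = fret 4.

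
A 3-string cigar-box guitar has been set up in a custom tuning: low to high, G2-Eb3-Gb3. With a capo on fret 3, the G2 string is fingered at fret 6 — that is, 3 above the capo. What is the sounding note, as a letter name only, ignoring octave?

The capo raises the open G2 by 3 semitones to Bb2; fretting 3 more gives G2 + 3 + 3 = G2 + 6 semitones, landing on Db.
(Also written C#.)

Db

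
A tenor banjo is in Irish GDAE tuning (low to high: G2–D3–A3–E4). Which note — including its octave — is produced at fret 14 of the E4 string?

F#5

The open E4 string plus 14 semitones: E–F–F#–G–…–E–F–F#.
The walk passes from B into C once, so the octave number goes from 4 to 5.
(Equivalently spelled Gb5.)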